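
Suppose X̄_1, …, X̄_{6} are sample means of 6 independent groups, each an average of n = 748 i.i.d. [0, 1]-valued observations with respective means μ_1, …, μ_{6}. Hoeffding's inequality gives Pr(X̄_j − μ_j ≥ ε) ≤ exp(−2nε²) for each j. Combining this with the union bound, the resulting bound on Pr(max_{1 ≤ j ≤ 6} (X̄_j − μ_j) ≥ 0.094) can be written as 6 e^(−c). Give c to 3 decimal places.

Union bound over the 6 events: Pr(max_{1 ≤ j ≤ 6} (X̄_j − μ_j) ≥ 0.094) ≤ 6·exp(−2nε²) = 6 exp(−2·748·0.094²).
So c = 2·748·0.094² = 13.2187.

13.219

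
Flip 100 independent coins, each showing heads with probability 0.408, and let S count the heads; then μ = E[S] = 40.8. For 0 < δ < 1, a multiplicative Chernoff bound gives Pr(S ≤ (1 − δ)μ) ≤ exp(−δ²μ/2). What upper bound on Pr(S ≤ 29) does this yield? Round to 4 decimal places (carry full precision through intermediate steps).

0.1815

Write 29 = (1 − δ)μ, so δ = 1 − 29/40.8 = 0.2892157…
Then the exponent is δ²μ/2 = (μ − 29)²/(2μ) = 1.706373.
Bound = exp(−1.706373) = 0.18152.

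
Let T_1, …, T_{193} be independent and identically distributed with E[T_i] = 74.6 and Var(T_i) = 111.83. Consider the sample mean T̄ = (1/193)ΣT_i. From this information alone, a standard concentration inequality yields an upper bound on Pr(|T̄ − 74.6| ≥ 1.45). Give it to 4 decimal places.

0.2756

With mean and variance of each term known, Chebyshev's inequality bounds the deviation of the sum (or sample mean).
Var(T̄) = Var(T_i)/n = 111.83/193 = 0.57943.
Chebyshev: Pr(|T̄ − 74.6| ≥ 1.45) ≤ Var(T̄)/(1.45)² = 111.83/(193·1.45²) = 0.2756.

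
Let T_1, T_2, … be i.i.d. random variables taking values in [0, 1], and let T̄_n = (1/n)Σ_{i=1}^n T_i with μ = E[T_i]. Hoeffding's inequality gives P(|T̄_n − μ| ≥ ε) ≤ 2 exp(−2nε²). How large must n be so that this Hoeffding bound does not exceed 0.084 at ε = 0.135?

87

Require 2·exp(−2nε²) ≤ 0.084, i.e. 2nε² ≥ ln(2/0.084) = 3.170086.
So n ≥ 3.170086 / (2·0.135²) = 86.971.
The smallest integer n is 87.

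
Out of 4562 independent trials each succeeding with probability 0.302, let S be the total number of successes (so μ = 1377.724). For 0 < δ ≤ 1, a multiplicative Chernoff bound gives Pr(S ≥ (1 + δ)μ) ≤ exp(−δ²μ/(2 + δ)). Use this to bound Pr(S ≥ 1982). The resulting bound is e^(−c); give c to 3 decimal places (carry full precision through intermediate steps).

108.684

Write 1982 = (1 + δ)μ, so δ = 1982/1377.724 − 1 = 0.4386045…
Then the exponent is δ²μ/(2 + δ) = (1982 − μ)² / (μ·(2 + δ)) = 108.684369.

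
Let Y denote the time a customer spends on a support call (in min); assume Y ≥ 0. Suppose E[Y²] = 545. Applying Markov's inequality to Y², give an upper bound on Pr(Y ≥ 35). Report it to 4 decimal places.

Since Y ≥ 0, the event {Y ≥ 35} is the same as {Y² ≥ 1225}.
Markov's inequality applied to Y² gives Pr(Y² ≥ 1225) ≤ E[Y²]/1225 = 545/1225 = 0.4449.

0.4449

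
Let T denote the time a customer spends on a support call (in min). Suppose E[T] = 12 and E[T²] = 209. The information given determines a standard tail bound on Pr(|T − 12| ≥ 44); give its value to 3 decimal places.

0.034

The first two moments determine the variance, so Chebyshev's inequality is the sharpest standard bound available.
Var(T) = E[T²] − (E[T])² = 209 − 144 = 65.
Chebyshev's inequality: Pr(|T − μ| ≥ t) ≤ Var(T)/t² = 65/1936 = 0.0336.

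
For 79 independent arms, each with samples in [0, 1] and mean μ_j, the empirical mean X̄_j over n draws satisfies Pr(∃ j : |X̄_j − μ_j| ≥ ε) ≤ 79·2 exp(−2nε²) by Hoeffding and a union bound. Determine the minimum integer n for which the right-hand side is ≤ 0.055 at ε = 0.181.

Need 2·79·exp(−2nε²) ≤ 0.055, i.e. exp(−2nε²) ≤ 0.055/158.
So 2nε² ≥ ln(158/0.055) = 7.963017.
Hence n ≥ 7.963017/(2·0.181²) = 121.532.
The smallest integer n is 122.

122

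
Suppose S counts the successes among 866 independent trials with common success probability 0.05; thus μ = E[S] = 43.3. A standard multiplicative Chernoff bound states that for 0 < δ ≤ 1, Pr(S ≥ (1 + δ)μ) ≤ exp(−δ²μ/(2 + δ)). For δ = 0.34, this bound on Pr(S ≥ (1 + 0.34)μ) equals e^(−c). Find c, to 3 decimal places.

2.139

c = δ²μ/(2 + δ) = 0.34²·43.3/(2 + 0.34) = 2.1391.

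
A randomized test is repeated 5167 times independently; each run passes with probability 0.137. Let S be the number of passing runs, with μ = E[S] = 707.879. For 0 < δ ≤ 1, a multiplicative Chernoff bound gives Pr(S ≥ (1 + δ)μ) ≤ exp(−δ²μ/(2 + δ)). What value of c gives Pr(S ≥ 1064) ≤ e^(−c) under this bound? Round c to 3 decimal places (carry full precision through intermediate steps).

71.575

Write 1064 = (1 + δ)μ, so δ = 1064/707.879 − 1 = 0.5030817…
Then the exponent is δ²μ/(2 + δ) = (1064 − μ)² / (μ·(2 + δ)) = 71.574959.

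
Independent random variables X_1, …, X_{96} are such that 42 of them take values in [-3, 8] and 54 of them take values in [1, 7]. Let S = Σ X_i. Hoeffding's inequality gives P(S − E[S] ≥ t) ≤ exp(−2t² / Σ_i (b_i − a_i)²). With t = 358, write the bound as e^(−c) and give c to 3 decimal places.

36.483

Σ(b_i − a_i)² = 42·11² + 54·6² = 7026.
c = 2t² / 7026 = 2·358² / 7026 = 36.4828.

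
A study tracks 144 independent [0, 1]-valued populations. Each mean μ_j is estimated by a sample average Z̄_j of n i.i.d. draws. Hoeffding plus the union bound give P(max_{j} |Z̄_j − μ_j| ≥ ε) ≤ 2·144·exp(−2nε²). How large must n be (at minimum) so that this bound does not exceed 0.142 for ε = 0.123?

252

Need 2·144·exp(−2nε²) ≤ 0.142, i.e. exp(−2nε²) ≤ 0.142/288.
So 2nε² ≥ ln(288/0.142) = 7.614889.
Hence n ≥ 7.614889/(2·0.123²) = 251.665.
The smallest integer n is 252.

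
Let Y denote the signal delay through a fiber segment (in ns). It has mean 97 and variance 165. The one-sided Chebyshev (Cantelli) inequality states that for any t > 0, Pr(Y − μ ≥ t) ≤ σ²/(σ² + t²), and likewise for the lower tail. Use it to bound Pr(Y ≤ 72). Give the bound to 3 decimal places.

0.209

Here σ² = 165 and t = 25, so σ² + t² = 790.
Cantelli's bound: 165/790 = 0.2089.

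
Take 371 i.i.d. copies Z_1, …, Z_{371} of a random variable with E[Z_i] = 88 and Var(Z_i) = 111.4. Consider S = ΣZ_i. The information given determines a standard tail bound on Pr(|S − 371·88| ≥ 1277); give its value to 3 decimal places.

With mean and variance of each term known, Chebyshev's inequality bounds the deviation of the sum (or sample mean).
Var(S) = n·Var(Z_i) = 371·111.4 = 41329.4.
Chebyshev: Pr(|S − 371·88| ≥ 1277) ≤ Var(S)/1277² = 41329.4/1630729 = 0.0253.

0.025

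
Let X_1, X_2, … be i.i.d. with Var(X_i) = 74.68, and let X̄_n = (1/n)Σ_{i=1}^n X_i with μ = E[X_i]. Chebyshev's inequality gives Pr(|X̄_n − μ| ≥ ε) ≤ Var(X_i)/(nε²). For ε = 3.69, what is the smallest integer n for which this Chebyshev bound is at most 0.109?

Require 74.68/(n·3.69²) ≤ 0.109, i.e. n ≥ 74.68/(0.109·3.69²) = 50.318.
The smallest integer n is 51.

51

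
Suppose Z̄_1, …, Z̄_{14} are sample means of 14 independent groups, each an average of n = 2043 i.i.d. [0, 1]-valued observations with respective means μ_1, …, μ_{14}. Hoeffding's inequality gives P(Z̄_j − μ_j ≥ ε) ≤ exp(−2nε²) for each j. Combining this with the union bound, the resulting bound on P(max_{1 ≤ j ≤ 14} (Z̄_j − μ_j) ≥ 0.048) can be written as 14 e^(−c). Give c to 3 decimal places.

9.414

Union bound over the 14 events: P(max_{1 ≤ j ≤ 14} (Z̄_j − μ_j) ≥ 0.048) ≤ 14·exp(−2nε²) = 14 exp(−2·2043·0.048²).
So c = 2·2043·0.048² = 9.4141.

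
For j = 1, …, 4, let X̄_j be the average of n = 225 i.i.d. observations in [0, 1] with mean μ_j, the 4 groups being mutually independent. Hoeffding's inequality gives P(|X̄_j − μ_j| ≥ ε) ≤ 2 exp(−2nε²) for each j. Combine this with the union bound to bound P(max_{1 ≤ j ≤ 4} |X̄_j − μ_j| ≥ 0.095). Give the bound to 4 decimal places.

0.1378

Per-experiment Hoeffding bound: 2·exp(−2·225·0.095²) = 2·exp(−4.06125) = 0.034455.
Union bound over 4 events: 4·0.034455 = 0.13782.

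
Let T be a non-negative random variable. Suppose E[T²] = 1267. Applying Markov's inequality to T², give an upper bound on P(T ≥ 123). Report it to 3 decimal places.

Since T ≥ 0, the event {T ≥ 123} is the same as {T² ≥ 15129}.
Markov's inequality applied to T² gives P(T² ≥ 15129) ≤ E[T²]/15129 = 1267/15129 = 0.0837.

0.084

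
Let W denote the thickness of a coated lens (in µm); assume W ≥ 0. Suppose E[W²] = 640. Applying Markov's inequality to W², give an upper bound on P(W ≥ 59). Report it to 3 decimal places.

Since W ≥ 0, the event {W ≥ 59} is the same as {W² ≥ 3481}.
Markov's inequality applied to W² gives P(W² ≥ 3481) ≤ E[W²]/3481 = 640/3481 = 0.1839.

0.184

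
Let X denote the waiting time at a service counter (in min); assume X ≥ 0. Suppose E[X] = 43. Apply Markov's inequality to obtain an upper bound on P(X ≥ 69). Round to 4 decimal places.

Markov's inequality: for a non-negative random variable, P(X ≥ a) ≤ E[X]/a.
Here E[X] = 43 and a = 69, so the bound is 43/69 = 0.6232.

0.6232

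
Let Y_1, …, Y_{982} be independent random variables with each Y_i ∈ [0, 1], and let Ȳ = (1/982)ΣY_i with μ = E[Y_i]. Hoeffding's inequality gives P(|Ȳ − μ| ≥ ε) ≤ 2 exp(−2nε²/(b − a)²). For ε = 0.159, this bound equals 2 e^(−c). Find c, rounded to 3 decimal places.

c = 2nε²/(b − a)² = 2·982·0.159² / 1² = 49.6519.

49.652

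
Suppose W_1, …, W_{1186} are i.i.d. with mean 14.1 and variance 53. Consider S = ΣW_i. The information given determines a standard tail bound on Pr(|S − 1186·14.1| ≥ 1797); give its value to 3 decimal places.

0.019

With mean and variance of each term known, Chebyshev's inequality bounds the deviation of the sum (or sample mean).
Var(S) = n·Var(W_i) = 1186·53 = 62858.
Chebyshev: Pr(|S − 1186·14.1| ≥ 1797) ≤ Var(S)/1797² = 62858/3229209 = 0.0195.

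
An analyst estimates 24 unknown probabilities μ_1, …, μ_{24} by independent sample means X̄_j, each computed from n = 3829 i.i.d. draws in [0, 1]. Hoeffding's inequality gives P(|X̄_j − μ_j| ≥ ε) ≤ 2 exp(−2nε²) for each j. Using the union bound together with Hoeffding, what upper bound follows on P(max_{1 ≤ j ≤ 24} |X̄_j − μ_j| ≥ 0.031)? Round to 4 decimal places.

Per-experiment Hoeffding bound: 2·exp(−2·3829·0.031²) = 2·exp(−7.35934) = 0.0012732.
Union bound over 24 events: 24·0.0012732 = 0.03056.

0.0306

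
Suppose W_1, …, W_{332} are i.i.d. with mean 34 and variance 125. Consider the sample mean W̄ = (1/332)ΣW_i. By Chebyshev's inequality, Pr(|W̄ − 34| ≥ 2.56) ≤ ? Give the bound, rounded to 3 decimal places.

0.057

Var(W̄) = Var(W_i)/n = 125/332 = 0.37651.
Chebyshev: Pr(|W̄ − 34| ≥ 2.56) ≤ Var(W̄)/(2.56)² = 125/(332·2.56²) = 0.0575.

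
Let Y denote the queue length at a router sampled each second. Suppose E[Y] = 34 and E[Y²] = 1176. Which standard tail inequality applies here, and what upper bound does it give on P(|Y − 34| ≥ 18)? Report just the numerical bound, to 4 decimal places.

The first two moments determine the variance, so Chebyshev's inequality is the sharpest standard bound available.
Var(Y) = E[Y²] − (E[Y])² = 1176 − 1156 = 20.
Chebyshev's inequality: P(|Y − μ| ≥ t) ≤ Var(Y)/t² = 20/324 = 0.0617.

0.0617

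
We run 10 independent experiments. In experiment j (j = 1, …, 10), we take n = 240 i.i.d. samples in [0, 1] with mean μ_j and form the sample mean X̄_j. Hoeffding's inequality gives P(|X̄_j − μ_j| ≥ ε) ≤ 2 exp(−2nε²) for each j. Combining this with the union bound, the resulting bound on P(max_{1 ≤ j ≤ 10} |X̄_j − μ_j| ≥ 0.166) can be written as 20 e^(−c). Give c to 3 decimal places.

13.227

Union bound over the 10 events: P(max_{1 ≤ j ≤ 10} |X̄_j − μ_j| ≥ 0.166) ≤ 10·2·exp(−2nε²) = 20 exp(−2·240·0.166²).
So c = 2·240·0.166² = 13.2269.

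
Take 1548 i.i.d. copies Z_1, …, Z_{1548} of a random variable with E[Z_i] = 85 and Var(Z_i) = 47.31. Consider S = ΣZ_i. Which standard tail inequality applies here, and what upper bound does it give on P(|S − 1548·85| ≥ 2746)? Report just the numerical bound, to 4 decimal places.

With mean and variance of each term known, Chebyshev's inequality bounds the deviation of the sum (or sample mean).
Var(S) = n·Var(Z_i) = 1548·47.31 = 73235.88.
Chebyshev: P(|S − 1548·85| ≥ 2746) ≤ Var(S)/2746² = 73235.88/7540516 = 0.0097.

0.0097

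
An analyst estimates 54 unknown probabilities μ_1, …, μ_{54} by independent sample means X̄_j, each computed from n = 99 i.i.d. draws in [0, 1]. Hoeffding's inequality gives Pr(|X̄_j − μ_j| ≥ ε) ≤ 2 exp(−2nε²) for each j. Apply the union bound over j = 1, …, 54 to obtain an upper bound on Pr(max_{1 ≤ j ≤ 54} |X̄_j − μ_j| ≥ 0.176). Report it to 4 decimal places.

Per-experiment Hoeffding bound: 2·exp(−2·99·0.176²) = 2·exp(−6.13325) = 0.004339.
Union bound over 54 events: 54·0.004339 = 0.23431.

0.2343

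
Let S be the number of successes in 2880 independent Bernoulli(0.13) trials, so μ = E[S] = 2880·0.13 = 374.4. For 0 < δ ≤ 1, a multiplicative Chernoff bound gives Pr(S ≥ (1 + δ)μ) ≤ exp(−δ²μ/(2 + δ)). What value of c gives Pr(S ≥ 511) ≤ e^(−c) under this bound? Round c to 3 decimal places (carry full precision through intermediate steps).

Write 511 = (1 + δ)μ, so δ = 511/374.4 − 1 = 0.3648504…
Then the exponent is δ²μ/(2 + δ) = (511 − μ)² / (μ·(2 + δ)) = 21.074723.

21.075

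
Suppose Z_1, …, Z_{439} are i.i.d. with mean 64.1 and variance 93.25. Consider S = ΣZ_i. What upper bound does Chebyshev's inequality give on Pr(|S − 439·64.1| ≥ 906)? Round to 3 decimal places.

Var(S) = n·Var(Z_i) = 439·93.25 = 40936.75.
Chebyshev: Pr(|S − 439·64.1| ≥ 906) ≤ Var(S)/906² = 40936.75/820836 = 0.0499.

0.050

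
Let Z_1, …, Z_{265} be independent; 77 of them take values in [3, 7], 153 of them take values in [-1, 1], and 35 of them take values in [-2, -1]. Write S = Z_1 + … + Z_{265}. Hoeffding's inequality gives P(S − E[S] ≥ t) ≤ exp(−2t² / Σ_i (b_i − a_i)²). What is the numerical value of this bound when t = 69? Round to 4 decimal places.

0.0063

Σ(b_i − a_i)² = 77·4² + 153·2² + 35·1² = 1879.
Exponent = 2·69² / 1879 = 5.06759.
Bound = exp(−5.06759) = 0.00630.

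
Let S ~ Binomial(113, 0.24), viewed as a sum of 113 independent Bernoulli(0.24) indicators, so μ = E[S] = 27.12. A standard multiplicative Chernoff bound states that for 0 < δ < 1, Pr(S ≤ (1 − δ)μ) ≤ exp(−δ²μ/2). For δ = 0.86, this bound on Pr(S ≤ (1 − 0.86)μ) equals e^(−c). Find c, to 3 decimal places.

10.029

c = δ²μ/2 = 0.86²·27.12/2 = 10.0290.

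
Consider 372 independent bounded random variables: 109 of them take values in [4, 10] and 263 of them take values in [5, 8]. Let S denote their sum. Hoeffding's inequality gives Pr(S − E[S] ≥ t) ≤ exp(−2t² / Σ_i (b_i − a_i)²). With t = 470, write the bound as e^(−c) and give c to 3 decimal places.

Σ(b_i − a_i)² = 109·6² + 263·3² = 6291.
c = 2t² / 6291 = 2·470² / 6291 = 70.2273.

70.227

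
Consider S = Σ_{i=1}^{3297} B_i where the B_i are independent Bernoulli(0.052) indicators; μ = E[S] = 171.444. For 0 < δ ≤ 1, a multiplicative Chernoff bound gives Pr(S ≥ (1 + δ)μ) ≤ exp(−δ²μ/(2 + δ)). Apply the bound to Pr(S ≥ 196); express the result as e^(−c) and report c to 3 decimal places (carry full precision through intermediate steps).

1.641

Write 196 = (1 + δ)μ, so δ = 196/171.444 − 1 = 0.1432304…
Then the exponent is δ²μ/(2 + δ) = (196 − μ)² / (μ·(2 + δ)) = 1.641059.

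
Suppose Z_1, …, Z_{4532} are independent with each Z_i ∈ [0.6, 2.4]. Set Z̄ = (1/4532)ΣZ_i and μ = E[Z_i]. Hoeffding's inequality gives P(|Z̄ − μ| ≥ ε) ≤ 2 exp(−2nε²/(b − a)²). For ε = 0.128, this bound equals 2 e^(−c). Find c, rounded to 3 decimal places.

45.835

c = 2nε²/(b − a)² = 2·4532·0.128² / 1.8² = 45.8347.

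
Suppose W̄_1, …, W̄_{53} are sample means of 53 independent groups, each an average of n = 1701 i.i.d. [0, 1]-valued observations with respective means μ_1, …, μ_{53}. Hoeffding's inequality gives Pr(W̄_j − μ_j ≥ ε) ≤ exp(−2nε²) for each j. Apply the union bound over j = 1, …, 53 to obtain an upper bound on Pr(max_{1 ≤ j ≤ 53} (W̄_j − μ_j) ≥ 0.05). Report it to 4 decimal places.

0.0107

Per-experiment Hoeffding bound: exp(−2·1701·0.05²) = exp(−8.50500) = 0.00020245.
Union bound over 53 events: 53·0.00020245 = 0.01073.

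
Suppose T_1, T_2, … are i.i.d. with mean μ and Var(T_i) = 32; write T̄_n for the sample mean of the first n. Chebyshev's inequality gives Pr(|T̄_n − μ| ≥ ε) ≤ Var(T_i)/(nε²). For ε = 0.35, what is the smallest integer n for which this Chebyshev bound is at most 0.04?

Require 32/(n·0.35²) ≤ 0.04, i.e. n ≥ 32/(0.04·0.35²) = 6530.612.
The smallest integer n is 6531.

6531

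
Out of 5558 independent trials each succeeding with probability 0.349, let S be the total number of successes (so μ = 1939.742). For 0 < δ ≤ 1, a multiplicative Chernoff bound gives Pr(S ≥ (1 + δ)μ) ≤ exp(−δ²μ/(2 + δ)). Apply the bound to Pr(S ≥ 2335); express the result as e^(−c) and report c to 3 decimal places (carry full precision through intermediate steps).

Write 2335 = (1 + δ)μ, so δ = 2335/1939.742 − 1 = 0.2037683…
Then the exponent is δ²μ/(2 + δ) = (2335 − μ)² / (μ·(2 + δ)) = 36.546974.

36.547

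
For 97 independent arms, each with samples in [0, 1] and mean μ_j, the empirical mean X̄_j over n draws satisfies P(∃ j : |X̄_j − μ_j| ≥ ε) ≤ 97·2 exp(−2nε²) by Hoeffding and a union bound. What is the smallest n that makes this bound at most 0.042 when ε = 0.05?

1688

Need 2·97·exp(−2nε²) ≤ 0.042, i.e. exp(−2nε²) ≤ 0.042/194.
So 2nε² ≥ ln(194/0.042) = 8.437944.
Hence n ≥ 8.437944/(2·0.05²) = 1687.589.
The smallest integer n is 1688.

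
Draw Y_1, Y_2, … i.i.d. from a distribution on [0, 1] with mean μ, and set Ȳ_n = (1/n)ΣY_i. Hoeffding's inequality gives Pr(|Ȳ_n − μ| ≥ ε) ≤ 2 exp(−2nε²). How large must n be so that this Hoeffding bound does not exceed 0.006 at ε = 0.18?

Require 2·exp(−2nε²) ≤ 0.006, i.e. 2nε² ≥ ln(2/0.006) = 5.809143.
So n ≥ 5.809143 / (2·0.18²) = 89.647.
The smallest integer n is 90.

90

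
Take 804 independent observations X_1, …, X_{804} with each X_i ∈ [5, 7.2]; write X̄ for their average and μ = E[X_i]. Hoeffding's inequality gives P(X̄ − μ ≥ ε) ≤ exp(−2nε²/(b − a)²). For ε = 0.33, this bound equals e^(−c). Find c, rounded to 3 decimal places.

36.180

c = 2nε²/(b − a)² = 2·804·0.33² / 2.2² = 36.1800.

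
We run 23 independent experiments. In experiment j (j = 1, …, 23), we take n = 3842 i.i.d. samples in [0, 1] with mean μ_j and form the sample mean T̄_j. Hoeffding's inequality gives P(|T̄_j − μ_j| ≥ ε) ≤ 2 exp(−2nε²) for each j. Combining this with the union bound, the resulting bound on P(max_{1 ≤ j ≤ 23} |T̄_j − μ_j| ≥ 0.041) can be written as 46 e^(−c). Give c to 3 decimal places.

12.917

Union bound over the 23 events: P(max_{1 ≤ j ≤ 23} |T̄_j − μ_j| ≥ 0.041) ≤ 23·2·exp(−2nε²) = 46 exp(−2·3842·0.041²).
So c = 2·3842·0.041² = 12.9168.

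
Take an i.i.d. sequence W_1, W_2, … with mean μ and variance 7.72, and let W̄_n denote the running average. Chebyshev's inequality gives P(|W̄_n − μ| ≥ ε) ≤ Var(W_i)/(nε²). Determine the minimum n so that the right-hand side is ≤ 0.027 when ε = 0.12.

19856

Require 7.72/(n·0.12²) ≤ 0.027, i.e. n ≥ 7.72/(0.027·0.12²) = 19855.967.
The smallest integer n is 19856.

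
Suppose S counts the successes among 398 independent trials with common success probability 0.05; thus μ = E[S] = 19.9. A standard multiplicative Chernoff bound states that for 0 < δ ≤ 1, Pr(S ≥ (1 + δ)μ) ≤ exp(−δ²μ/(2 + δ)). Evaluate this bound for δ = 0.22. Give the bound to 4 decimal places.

Exponent = δ²μ/(2 + δ) = 0.22²·19.9/2.22 = 0.4339.
Bound = exp(−0.4339) = 0.64801.

0.6480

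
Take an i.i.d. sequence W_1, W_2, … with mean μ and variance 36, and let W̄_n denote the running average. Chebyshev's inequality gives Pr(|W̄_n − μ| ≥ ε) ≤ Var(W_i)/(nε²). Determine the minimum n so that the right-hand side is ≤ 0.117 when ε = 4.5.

Require 36/(n·4.5²) ≤ 0.117, i.e. n ≥ 36/(0.117·4.5²) = 15.195.
The smallest integer n is 16.

16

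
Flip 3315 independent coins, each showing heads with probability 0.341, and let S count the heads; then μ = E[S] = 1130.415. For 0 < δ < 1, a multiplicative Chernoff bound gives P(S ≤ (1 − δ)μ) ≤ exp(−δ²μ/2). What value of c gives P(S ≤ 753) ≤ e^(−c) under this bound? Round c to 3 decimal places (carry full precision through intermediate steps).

Write 753 = (1 − δ)μ, so δ = 1 − 753/1130.415 = 0.333873…
Then the exponent is δ²μ/2 = (μ − 753)²/(2μ) = 63.004331.

63.004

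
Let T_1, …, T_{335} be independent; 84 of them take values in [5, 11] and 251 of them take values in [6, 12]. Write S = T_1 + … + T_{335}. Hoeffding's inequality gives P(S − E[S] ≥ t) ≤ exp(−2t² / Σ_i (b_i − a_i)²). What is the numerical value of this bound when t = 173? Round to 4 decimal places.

0.0070

Σ(b_i − a_i)² = 84·6² + 251·6² = 12060.
Exponent = 2·173² / 12060 = 4.96335.
Bound = exp(−4.96335) = 0.00699.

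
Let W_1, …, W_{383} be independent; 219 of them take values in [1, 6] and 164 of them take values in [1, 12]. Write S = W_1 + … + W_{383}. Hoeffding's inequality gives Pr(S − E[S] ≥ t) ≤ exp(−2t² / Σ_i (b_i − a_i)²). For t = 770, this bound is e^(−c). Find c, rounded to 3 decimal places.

Σ(b_i − a_i)² = 219·5² + 164·11² = 25319.
c = 2t² / 25319 = 2·770² / 25319 = 46.8344.

46.834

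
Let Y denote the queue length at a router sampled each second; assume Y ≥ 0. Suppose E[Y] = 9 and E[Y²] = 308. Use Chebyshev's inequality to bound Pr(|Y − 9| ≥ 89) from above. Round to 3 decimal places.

Var(Y) = E[Y²] − (E[Y])² = 308 − 81 = 227.
Chebyshev's inequality: Pr(|Y − μ| ≥ t) ≤ Var(Y)/t² = 227/7921 = 0.0287.

0.029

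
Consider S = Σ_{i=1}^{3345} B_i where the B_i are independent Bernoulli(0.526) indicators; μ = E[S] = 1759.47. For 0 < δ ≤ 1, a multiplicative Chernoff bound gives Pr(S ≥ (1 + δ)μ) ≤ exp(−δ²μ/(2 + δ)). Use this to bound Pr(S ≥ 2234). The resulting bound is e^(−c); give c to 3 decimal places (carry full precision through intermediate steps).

Write 2234 = (1 + δ)μ, so δ = 2234/1759.47 − 1 = 0.2697005…
Then the exponent is δ²μ/(2 + δ) = (2234 − μ)² / (μ·(2 + δ)) = 56.386732.

56.387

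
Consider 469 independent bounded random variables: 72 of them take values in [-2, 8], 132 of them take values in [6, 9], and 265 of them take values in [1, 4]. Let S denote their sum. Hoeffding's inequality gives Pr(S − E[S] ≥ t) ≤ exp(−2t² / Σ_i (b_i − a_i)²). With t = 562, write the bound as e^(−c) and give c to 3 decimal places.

58.636

Σ(b_i − a_i)² = 72·10² + 132·3² + 265·3² = 10773.
c = 2t² / 10773 = 2·562² / 10773 = 58.6362.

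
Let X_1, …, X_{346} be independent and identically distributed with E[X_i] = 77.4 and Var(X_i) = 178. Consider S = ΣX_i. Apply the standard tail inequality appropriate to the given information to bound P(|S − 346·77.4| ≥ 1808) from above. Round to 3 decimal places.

With mean and variance of each term known, Chebyshev's inequality bounds the deviation of the sum (or sample mean).
Var(S) = n·Var(X_i) = 346·178 = 61588.
Chebyshev: P(|S − 346·77.4| ≥ 1808) ≤ Var(S)/1808² = 61588/3268864 = 0.0188.

0.019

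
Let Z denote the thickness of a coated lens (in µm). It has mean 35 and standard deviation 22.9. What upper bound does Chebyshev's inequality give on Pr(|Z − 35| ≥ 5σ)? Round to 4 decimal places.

Chebyshev: Pr(|Z − μ| ≥ t) ≤ Var(Z)/t².
Var(Z) = σ² = 22.9² = 524.41.
t = 5·22.9 = 114.5.
Bound = 524.41 / 13110.25 = 0.0400.

0.0400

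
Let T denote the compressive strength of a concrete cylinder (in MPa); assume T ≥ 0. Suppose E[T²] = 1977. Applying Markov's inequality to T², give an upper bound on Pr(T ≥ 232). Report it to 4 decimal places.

Since T ≥ 0, the event {T ≥ 232} is the same as {T² ≥ 53824}.
Markov's inequality applied to T² gives Pr(T² ≥ 53824) ≤ E[T²]/53824 = 1977/53824 = 0.0367.

0.0367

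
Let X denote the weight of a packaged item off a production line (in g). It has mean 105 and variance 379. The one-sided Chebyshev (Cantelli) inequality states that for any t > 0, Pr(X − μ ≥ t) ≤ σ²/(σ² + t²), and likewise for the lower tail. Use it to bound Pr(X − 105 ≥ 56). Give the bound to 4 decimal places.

Here σ² = 379 and t = 56, so σ² + t² = 3515.
Cantelli's bound: 379/3515 = 0.1078.

0.1078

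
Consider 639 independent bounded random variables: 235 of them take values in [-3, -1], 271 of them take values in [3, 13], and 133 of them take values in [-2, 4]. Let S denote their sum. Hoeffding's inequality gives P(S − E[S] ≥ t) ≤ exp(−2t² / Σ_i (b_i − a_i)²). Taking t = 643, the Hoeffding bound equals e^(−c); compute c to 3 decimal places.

Σ(b_i − a_i)² = 235·2² + 271·10² + 133·6² = 32828.
c = 2t² / 32828 = 2·643² / 32828 = 25.1888.

25.189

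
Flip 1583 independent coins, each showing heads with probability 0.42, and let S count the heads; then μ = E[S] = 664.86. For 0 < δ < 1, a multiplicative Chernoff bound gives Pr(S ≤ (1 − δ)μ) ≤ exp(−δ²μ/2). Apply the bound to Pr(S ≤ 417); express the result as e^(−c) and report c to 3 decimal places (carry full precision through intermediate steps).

46.201

Write 417 = (1 − δ)μ, so δ = 1 − 417/664.86 = 0.3728003…
Then the exponent is δ²μ/2 = (μ − 417)²/(2μ) = 46.201140.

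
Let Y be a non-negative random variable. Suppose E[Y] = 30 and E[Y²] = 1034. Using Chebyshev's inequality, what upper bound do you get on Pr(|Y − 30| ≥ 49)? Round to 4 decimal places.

0.0558

Var(Y) = E[Y²] − (E[Y])² = 1034 − 900 = 134.
Chebyshev's inequality: Pr(|Y − μ| ≥ t) ≤ Var(Y)/t² = 134/2401 = 0.0558.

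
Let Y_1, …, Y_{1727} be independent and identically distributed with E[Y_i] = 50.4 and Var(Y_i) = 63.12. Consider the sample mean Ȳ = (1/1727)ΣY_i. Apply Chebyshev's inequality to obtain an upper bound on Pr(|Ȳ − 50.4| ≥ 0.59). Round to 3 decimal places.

0.105

Var(Ȳ) = Var(Y_i)/n = 63.12/1727 = 0.036549.
Chebyshev: Pr(|Ȳ − 50.4| ≥ 0.59) ≤ Var(Ȳ)/(0.59)² = 63.12/(1727·0.59²) = 0.1050.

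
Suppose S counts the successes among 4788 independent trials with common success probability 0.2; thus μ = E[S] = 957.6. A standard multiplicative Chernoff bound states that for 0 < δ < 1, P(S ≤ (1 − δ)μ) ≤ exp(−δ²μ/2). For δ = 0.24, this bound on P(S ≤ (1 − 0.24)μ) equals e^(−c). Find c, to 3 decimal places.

c = δ²μ/2 = 0.24²·957.6/2 = 27.5789.

27.579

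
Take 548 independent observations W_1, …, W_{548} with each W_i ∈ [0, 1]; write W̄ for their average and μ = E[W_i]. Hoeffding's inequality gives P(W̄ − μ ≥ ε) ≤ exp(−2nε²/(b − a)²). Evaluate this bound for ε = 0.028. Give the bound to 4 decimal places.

0.4235

Exponent: 2nε²/(b − a)² = 2·548·0.028² / 1² = 0.85926.
Bound = exp(−0.85926) = 0.42347.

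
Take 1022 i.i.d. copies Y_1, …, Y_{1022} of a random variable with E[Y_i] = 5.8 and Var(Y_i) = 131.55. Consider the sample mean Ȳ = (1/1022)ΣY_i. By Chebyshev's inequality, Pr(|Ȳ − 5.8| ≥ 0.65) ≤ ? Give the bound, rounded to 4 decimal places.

Var(Ȳ) = Var(Y_i)/n = 131.55/1022 = 0.12872.
Chebyshev: Pr(|Ȳ − 5.8| ≥ 0.65) ≤ Var(Ȳ)/(0.65)² = 131.55/(1022·0.65²) = 0.3047.

0.3047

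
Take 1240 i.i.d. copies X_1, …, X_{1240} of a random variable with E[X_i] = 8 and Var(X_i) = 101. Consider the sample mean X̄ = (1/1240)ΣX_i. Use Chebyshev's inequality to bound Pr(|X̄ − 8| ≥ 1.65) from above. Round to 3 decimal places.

Var(X̄) = Var(X_i)/n = 101/1240 = 0.081452.
Chebyshev: Pr(|X̄ − 8| ≥ 1.65) ≤ Var(X̄)/(1.65)² = 101/(1240·1.65²) = 0.0299.

0.030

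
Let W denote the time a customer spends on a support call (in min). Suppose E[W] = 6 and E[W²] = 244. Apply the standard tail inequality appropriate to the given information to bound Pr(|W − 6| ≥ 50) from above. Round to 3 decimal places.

The first two moments determine the variance, so Chebyshev's inequality is the sharpest standard bound available.
Var(W) = E[W²] − (E[W])² = 244 − 36 = 208.
Chebyshev's inequality: Pr(|W − μ| ≥ t) ≤ Var(W)/t² = 208/2500 = 0.0832.

0.083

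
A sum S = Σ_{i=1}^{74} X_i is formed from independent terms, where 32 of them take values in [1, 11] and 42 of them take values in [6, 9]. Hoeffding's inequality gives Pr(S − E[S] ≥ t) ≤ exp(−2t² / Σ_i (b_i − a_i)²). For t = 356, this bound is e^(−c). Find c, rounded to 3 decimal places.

Σ(b_i − a_i)² = 32·10² + 42·3² = 3578.
c = 2t² / 3578 = 2·356² / 3578 = 70.8418.

70.842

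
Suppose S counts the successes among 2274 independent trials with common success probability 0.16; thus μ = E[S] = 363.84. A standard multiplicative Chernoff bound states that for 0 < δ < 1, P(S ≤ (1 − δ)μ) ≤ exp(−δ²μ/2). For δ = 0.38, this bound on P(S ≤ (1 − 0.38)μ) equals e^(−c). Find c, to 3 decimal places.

c = δ²μ/2 = 0.38²·363.84/2 = 26.2692.

26.269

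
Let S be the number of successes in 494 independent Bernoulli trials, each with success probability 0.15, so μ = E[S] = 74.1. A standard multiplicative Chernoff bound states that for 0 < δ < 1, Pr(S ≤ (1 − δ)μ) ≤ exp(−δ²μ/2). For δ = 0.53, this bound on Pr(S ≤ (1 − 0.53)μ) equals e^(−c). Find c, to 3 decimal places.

10.407

c = δ²μ/2 = 0.53²·74.1/2 = 10.4073.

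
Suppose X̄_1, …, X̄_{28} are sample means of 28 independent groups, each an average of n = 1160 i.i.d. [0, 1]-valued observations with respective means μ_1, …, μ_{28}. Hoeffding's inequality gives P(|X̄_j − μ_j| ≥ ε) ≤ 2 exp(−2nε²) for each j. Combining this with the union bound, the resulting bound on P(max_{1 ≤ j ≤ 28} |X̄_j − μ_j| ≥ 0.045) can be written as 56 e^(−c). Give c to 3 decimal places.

4.698

Union bound over the 28 events: P(max_{1 ≤ j ≤ 28} |X̄_j − μ_j| ≥ 0.045) ≤ 28·2·exp(−2nε²) = 56 exp(−2·1160·0.045²).
So c = 2·1160·0.045² = 4.6980.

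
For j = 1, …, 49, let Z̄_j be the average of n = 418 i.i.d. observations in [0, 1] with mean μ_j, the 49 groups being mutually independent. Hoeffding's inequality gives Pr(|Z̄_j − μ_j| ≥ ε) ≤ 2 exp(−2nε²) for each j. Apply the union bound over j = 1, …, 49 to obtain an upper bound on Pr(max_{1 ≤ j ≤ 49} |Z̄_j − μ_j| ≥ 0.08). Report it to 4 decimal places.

0.4651

Per-experiment Hoeffding bound: 2·exp(−2·418·0.08²) = 2·exp(−5.35040) = 0.0094925.
Union bound over 49 events: 49·0.0094925 = 0.46513.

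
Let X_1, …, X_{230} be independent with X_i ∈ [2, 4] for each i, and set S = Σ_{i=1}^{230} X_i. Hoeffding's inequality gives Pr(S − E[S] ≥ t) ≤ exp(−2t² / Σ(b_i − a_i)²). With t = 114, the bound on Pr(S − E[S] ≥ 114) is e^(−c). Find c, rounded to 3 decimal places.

28.252

Σ(b_i − a_i)² = 230·(2)² = 920.
c = 2t²/920 = 2·114²/920 = 28.2522.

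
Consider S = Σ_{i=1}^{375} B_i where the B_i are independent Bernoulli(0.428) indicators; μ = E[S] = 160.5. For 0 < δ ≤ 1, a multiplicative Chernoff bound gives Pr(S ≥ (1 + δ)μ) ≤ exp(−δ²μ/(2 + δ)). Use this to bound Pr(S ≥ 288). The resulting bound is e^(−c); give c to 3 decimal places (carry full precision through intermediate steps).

36.246

Write 288 = (1 + δ)μ, so δ = 288/160.5 − 1 = 0.7943925…
Then the exponent is δ²μ/(2 + δ) = (288 − μ)² / (μ·(2 + δ)) = 36.245819.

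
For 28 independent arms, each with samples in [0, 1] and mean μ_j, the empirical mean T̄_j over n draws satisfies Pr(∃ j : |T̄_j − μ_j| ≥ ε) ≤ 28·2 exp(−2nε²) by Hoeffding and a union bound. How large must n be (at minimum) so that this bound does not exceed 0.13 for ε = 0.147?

Need 2·28·exp(−2nε²) ≤ 0.13, i.e. exp(−2nε²) ≤ 0.13/56.
So 2nε² ≥ ln(56/0.13) = 6.065573.
Hence n ≥ 6.065573/(2·0.147²) = 140.348.
The smallest integer n is 141.

141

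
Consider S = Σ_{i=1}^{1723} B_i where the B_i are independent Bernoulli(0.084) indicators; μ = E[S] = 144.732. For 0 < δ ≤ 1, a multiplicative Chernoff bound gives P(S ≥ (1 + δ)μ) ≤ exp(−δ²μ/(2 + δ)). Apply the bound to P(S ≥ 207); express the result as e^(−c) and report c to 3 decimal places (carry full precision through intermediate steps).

11.023

Write 207 = (1 + δ)μ, so δ = 207/144.732 − 1 = 0.4302297…
Then the exponent is δ²μ/(2 + δ) = (207 − μ)² / (μ·(2 + δ)) = 11.023461.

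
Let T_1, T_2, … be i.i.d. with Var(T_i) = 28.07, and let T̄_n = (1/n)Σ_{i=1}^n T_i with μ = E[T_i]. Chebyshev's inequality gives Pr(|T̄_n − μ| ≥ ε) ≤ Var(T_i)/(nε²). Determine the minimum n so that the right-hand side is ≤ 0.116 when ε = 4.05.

Require 28.07/(n·4.05²) ≤ 0.116, i.e. n ≥ 28.07/(0.116·4.05²) = 14.753.
The smallest integer n is 15.

15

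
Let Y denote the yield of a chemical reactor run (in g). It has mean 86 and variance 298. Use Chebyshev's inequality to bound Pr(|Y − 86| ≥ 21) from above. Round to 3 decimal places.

0.676

Chebyshev: Pr(|Y − μ| ≥ t) ≤ Var(Y)/t².
Bound = 298 / 441 = 0.6757.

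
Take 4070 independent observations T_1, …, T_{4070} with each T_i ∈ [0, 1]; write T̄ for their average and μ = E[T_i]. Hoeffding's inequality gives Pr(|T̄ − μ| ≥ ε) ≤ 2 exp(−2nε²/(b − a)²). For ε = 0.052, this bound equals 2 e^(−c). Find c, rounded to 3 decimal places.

c = 2nε²/(b − a)² = 2·4070·0.052² / 1² = 22.0106.

22.011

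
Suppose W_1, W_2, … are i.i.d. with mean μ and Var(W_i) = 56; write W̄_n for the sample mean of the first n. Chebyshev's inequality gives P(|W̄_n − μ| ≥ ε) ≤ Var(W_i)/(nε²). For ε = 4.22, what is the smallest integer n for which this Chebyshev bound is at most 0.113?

28

Require 56/(n·4.22²) ≤ 0.113, i.e. n ≥ 56/(0.113·4.22²) = 27.828.
The smallest integer n is 28.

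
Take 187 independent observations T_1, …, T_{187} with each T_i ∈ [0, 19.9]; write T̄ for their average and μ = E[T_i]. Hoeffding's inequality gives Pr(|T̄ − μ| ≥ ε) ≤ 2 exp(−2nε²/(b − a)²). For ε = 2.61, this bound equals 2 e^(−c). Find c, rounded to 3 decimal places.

6.433

c = 2nε²/(b − a)² = 2·187·2.61² / 19.9² = 6.4335.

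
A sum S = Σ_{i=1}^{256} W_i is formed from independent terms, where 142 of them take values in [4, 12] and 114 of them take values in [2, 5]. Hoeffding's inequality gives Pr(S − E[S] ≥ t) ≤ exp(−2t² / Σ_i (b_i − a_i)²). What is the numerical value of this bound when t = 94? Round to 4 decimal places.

Σ(b_i − a_i)² = 142·8² + 114·3² = 10114.
Exponent = 2·94² / 10114 = 1.74728.
Bound = exp(−1.74728) = 0.17425.

0.1742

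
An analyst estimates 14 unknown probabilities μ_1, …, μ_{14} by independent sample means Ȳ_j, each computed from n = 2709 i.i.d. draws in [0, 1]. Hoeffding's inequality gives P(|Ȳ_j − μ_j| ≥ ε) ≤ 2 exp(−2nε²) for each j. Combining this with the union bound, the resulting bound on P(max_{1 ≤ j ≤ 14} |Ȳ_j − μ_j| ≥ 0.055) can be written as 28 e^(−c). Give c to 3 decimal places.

16.389

Union bound over the 14 events: P(max_{1 ≤ j ≤ 14} |Ȳ_j − μ_j| ≥ 0.055) ≤ 14·2·exp(−2nε²) = 28 exp(−2·2709·0.055²).
So c = 2·2709·0.055² = 16.3895.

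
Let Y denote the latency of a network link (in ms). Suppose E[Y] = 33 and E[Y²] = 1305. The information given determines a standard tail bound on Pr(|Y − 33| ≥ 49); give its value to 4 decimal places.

The first two moments determine the variance, so Chebyshev's inequality is the sharpest standard bound available.
Var(Y) = E[Y²] − (E[Y])² = 1305 − 1089 = 216.
Chebyshev's inequality: Pr(|Y − μ| ≥ t) ≤ Var(Y)/t² = 216/2401 = 0.0900.

0.0900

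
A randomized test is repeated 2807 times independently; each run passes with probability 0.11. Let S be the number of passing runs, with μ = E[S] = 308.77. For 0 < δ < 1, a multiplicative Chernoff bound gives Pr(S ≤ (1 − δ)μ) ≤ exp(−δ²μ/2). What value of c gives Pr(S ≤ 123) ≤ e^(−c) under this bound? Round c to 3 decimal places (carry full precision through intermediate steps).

Write 123 = (1 − δ)μ, so δ = 1 − 123/308.77 = 0.6016452…
Then the exponent is δ²μ/2 = (μ − 123)²/(2μ) = 55.883818.

55.884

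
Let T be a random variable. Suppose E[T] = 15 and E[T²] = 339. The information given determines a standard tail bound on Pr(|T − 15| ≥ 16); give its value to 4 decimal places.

The first two moments determine the variance, so Chebyshev's inequality is the sharpest standard bound available.
Var(T) = E[T²] − (E[T])² = 339 − 225 = 114.
Chebyshev's inequality: Pr(|T − μ| ≥ t) ≤ Var(T)/t² = 114/256 = 0.4453.

0.4453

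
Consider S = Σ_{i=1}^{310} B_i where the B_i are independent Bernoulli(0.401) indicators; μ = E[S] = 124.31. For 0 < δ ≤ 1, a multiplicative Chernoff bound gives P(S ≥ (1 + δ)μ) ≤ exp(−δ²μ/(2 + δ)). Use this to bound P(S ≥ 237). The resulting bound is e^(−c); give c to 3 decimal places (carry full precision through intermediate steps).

Write 237 = (1 + δ)μ, so δ = 237/124.31 − 1 = 0.906524…
Then the exponent is δ²μ/(2 + δ) = (237 − μ)² / (μ·(2 + δ)) = 35.147204.

35.147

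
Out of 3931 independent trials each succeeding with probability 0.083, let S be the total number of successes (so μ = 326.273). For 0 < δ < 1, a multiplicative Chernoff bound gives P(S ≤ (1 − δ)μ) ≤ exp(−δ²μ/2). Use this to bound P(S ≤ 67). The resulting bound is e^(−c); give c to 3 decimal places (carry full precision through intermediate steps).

Write 67 = (1 − δ)μ, so δ = 1 − 67/326.273 = 0.7946505…
Then the exponent is δ²μ/2 = (μ − 67)²/(2μ) = 103.015709.

103.016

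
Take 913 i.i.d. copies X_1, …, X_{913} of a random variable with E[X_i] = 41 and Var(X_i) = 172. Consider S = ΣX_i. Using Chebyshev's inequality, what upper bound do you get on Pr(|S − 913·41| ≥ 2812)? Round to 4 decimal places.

Var(S) = n·Var(X_i) = 913·172 = 157036.
Chebyshev: Pr(|S − 913·41| ≥ 2812) ≤ Var(S)/2812² = 157036/7907344 = 0.0199.

0.0199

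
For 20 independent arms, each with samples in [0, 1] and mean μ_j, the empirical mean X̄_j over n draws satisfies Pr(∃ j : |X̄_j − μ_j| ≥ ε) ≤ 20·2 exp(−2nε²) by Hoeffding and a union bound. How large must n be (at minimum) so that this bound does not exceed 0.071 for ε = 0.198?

81

Need 2·20·exp(−2nε²) ≤ 0.071, i.e. exp(−2nε²) ≤ 0.071/40.
So 2nε² ≥ ln(40/0.071) = 6.333955.
Hence n ≥ 6.333955/(2·0.198²) = 80.782.
The smallest integer n is 81.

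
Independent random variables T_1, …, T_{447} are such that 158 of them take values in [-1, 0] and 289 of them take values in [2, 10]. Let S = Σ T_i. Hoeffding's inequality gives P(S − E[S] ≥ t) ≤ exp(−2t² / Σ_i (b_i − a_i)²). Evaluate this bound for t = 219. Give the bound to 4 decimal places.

0.0058

Σ(b_i − a_i)² = 158·1² + 289·8² = 18654.
Exponent = 2·219² / 18654 = 5.14217.
Bound = exp(−5.14217) = 0.00585.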